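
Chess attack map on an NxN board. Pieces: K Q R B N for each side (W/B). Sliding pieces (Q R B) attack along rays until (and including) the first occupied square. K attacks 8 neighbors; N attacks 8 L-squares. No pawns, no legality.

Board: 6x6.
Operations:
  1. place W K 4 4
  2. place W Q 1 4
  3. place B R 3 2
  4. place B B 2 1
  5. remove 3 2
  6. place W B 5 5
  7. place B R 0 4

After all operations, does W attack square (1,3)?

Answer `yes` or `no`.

Answer: yes

Derivation:
Op 1: place WK@(4,4)
Op 2: place WQ@(1,4)
Op 3: place BR@(3,2)
Op 4: place BB@(2,1)
Op 5: remove (3,2)
Op 6: place WB@(5,5)
Op 7: place BR@(0,4)
Per-piece attacks for W:
  WQ@(1,4): attacks (1,5) (1,3) (1,2) (1,1) (1,0) (2,4) (3,4) (4,4) (0,4) (2,5) (2,3) (3,2) (4,1) (5,0) (0,5) (0,3) [ray(1,0) blocked at (4,4); ray(-1,0) blocked at (0,4)]
  WK@(4,4): attacks (4,5) (4,3) (5,4) (3,4) (5,5) (5,3) (3,5) (3,3)
  WB@(5,5): attacks (4,4) [ray(-1,-1) blocked at (4,4)]
W attacks (1,3): yes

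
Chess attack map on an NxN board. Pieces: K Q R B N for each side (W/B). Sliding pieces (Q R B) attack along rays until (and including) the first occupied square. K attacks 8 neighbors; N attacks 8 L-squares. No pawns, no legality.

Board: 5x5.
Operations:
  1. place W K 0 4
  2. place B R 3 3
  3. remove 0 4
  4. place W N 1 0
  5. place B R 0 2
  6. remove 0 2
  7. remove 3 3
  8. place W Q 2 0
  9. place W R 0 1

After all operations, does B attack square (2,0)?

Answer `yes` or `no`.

Answer: no

Derivation:
Op 1: place WK@(0,4)
Op 2: place BR@(3,3)
Op 3: remove (0,4)
Op 4: place WN@(1,0)
Op 5: place BR@(0,2)
Op 6: remove (0,2)
Op 7: remove (3,3)
Op 8: place WQ@(2,0)
Op 9: place WR@(0,1)
Per-piece attacks for B:
B attacks (2,0): no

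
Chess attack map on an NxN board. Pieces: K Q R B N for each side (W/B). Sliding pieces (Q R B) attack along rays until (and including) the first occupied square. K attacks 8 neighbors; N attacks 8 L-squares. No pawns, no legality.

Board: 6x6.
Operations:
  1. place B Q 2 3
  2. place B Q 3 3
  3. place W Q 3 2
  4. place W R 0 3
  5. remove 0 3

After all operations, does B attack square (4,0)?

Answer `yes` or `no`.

Answer: no

Derivation:
Op 1: place BQ@(2,3)
Op 2: place BQ@(3,3)
Op 3: place WQ@(3,2)
Op 4: place WR@(0,3)
Op 5: remove (0,3)
Per-piece attacks for B:
  BQ@(2,3): attacks (2,4) (2,5) (2,2) (2,1) (2,0) (3,3) (1,3) (0,3) (3,4) (4,5) (3,2) (1,4) (0,5) (1,2) (0,1) [ray(1,0) blocked at (3,3); ray(1,-1) blocked at (3,2)]
  BQ@(3,3): attacks (3,4) (3,5) (3,2) (4,3) (5,3) (2,3) (4,4) (5,5) (4,2) (5,1) (2,4) (1,5) (2,2) (1,1) (0,0) [ray(0,-1) blocked at (3,2); ray(-1,0) blocked at (2,3)]
B attacks (4,0): no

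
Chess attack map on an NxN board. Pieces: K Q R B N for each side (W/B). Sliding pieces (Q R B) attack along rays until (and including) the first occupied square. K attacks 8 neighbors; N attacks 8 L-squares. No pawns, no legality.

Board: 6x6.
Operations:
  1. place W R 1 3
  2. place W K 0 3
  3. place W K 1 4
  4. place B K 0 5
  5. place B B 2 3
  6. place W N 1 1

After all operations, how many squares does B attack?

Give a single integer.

Answer: 10

Derivation:
Op 1: place WR@(1,3)
Op 2: place WK@(0,3)
Op 3: place WK@(1,4)
Op 4: place BK@(0,5)
Op 5: place BB@(2,3)
Op 6: place WN@(1,1)
Per-piece attacks for B:
  BK@(0,5): attacks (0,4) (1,5) (1,4)
  BB@(2,3): attacks (3,4) (4,5) (3,2) (4,1) (5,0) (1,4) (1,2) (0,1) [ray(-1,1) blocked at (1,4)]
Union (10 distinct): (0,1) (0,4) (1,2) (1,4) (1,5) (3,2) (3,4) (4,1) (4,5) (5,0)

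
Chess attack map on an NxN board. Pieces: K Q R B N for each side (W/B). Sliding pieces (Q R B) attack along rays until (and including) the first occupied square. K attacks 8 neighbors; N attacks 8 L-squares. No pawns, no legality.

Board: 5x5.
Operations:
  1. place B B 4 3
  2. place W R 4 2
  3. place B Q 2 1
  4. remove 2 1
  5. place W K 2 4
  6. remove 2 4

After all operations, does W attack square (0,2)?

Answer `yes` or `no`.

Answer: yes

Derivation:
Op 1: place BB@(4,3)
Op 2: place WR@(4,2)
Op 3: place BQ@(2,1)
Op 4: remove (2,1)
Op 5: place WK@(2,4)
Op 6: remove (2,4)
Per-piece attacks for W:
  WR@(4,2): attacks (4,3) (4,1) (4,0) (3,2) (2,2) (1,2) (0,2) [ray(0,1) blocked at (4,3)]
W attacks (0,2): yes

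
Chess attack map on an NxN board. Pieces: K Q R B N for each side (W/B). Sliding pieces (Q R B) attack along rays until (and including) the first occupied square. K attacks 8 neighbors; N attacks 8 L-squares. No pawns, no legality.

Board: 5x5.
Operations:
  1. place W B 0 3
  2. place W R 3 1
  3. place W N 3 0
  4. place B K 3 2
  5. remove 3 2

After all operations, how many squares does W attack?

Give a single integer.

Answer: 12

Derivation:
Op 1: place WB@(0,3)
Op 2: place WR@(3,1)
Op 3: place WN@(3,0)
Op 4: place BK@(3,2)
Op 5: remove (3,2)
Per-piece attacks for W:
  WB@(0,3): attacks (1,4) (1,2) (2,1) (3,0) [ray(1,-1) blocked at (3,0)]
  WN@(3,0): attacks (4,2) (2,2) (1,1)
  WR@(3,1): attacks (3,2) (3,3) (3,4) (3,0) (4,1) (2,1) (1,1) (0,1) [ray(0,-1) blocked at (3,0)]
Union (12 distinct): (0,1) (1,1) (1,2) (1,4) (2,1) (2,2) (3,0) (3,2) (3,3) (3,4) (4,1) (4,2)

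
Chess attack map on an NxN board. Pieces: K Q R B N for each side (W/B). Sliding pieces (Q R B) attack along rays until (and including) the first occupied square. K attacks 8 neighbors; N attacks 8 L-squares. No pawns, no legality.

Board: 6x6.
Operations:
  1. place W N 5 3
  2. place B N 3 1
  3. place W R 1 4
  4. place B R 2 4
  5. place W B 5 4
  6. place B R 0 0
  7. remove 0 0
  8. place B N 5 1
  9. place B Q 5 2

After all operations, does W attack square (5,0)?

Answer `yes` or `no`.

Op 1: place WN@(5,3)
Op 2: place BN@(3,1)
Op 3: place WR@(1,4)
Op 4: place BR@(2,4)
Op 5: place WB@(5,4)
Op 6: place BR@(0,0)
Op 7: remove (0,0)
Op 8: place BN@(5,1)
Op 9: place BQ@(5,2)
Per-piece attacks for W:
  WR@(1,4): attacks (1,5) (1,3) (1,2) (1,1) (1,0) (2,4) (0,4) [ray(1,0) blocked at (2,4)]
  WN@(5,3): attacks (4,5) (3,4) (4,1) (3,2)
  WB@(5,4): attacks (4,5) (4,3) (3,2) (2,1) (1,0)
W attacks (5,0): no

Answer: no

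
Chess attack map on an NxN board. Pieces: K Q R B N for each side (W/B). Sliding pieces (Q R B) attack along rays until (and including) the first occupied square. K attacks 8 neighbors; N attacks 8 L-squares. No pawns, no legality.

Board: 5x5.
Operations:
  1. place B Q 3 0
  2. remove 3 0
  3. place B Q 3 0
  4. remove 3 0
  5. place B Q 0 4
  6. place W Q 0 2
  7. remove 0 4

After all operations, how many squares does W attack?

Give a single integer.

Answer: 12

Derivation:
Op 1: place BQ@(3,0)
Op 2: remove (3,0)
Op 3: place BQ@(3,0)
Op 4: remove (3,0)
Op 5: place BQ@(0,4)
Op 6: place WQ@(0,2)
Op 7: remove (0,4)
Per-piece attacks for W:
  WQ@(0,2): attacks (0,3) (0,4) (0,1) (0,0) (1,2) (2,2) (3,2) (4,2) (1,3) (2,4) (1,1) (2,0)
Union (12 distinct): (0,0) (0,1) (0,3) (0,4) (1,1) (1,2) (1,3) (2,0) (2,2) (2,4) (3,2) (4,2)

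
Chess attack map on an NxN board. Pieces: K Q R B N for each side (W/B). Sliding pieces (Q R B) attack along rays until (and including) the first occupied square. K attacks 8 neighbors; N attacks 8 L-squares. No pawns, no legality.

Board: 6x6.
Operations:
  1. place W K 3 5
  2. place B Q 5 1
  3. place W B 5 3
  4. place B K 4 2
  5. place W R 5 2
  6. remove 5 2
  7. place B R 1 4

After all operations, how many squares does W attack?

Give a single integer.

Answer: 7

Derivation:
Op 1: place WK@(3,5)
Op 2: place BQ@(5,1)
Op 3: place WB@(5,3)
Op 4: place BK@(4,2)
Op 5: place WR@(5,2)
Op 6: remove (5,2)
Op 7: place BR@(1,4)
Per-piece attacks for W:
  WK@(3,5): attacks (3,4) (4,5) (2,5) (4,4) (2,4)
  WB@(5,3): attacks (4,4) (3,5) (4,2) [ray(-1,1) blocked at (3,5); ray(-1,-1) blocked at (4,2)]
Union (7 distinct): (2,4) (2,5) (3,4) (3,5) (4,2) (4,4) (4,5)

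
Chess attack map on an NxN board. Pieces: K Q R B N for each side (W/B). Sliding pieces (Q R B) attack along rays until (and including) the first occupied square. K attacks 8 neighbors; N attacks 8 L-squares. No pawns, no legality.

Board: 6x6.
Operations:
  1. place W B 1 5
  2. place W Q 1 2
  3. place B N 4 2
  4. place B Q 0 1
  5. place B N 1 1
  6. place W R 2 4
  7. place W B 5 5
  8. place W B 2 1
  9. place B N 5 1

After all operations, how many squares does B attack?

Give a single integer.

Op 1: place WB@(1,5)
Op 2: place WQ@(1,2)
Op 3: place BN@(4,2)
Op 4: place BQ@(0,1)
Op 5: place BN@(1,1)
Op 6: place WR@(2,4)
Op 7: place WB@(5,5)
Op 8: place WB@(2,1)
Op 9: place BN@(5,1)
Per-piece attacks for B:
  BQ@(0,1): attacks (0,2) (0,3) (0,4) (0,5) (0,0) (1,1) (1,2) (1,0) [ray(1,0) blocked at (1,1); ray(1,1) blocked at (1,2)]
  BN@(1,1): attacks (2,3) (3,2) (0,3) (3,0)
  BN@(4,2): attacks (5,4) (3,4) (2,3) (5,0) (3,0) (2,1)
  BN@(5,1): attacks (4,3) (3,2) (3,0)
Union (16 distinct): (0,0) (0,2) (0,3) (0,4) (0,5) (1,0) (1,1) (1,2) (2,1) (2,3) (3,0) (3,2) (3,4) (4,3) (5,0) (5,4)

Answer: 16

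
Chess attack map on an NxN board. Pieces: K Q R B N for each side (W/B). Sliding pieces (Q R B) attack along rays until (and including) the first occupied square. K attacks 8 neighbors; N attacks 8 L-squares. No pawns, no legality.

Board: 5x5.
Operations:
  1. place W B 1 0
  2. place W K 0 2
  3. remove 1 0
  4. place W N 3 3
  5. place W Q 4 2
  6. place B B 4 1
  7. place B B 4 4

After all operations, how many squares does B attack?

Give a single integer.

Op 1: place WB@(1,0)
Op 2: place WK@(0,2)
Op 3: remove (1,0)
Op 4: place WN@(3,3)
Op 5: place WQ@(4,2)
Op 6: place BB@(4,1)
Op 7: place BB@(4,4)
Per-piece attacks for B:
  BB@(4,1): attacks (3,2) (2,3) (1,4) (3,0)
  BB@(4,4): attacks (3,3) [ray(-1,-1) blocked at (3,3)]
Union (5 distinct): (1,4) (2,3) (3,0) (3,2) (3,3)

Answer: 5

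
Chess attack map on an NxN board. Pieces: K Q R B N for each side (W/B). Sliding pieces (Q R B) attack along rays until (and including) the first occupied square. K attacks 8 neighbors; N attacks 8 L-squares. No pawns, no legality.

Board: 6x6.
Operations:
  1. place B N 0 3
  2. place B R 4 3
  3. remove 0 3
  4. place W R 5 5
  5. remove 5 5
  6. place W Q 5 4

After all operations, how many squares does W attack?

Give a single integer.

Answer: 12

Derivation:
Op 1: place BN@(0,3)
Op 2: place BR@(4,3)
Op 3: remove (0,3)
Op 4: place WR@(5,5)
Op 5: remove (5,5)
Op 6: place WQ@(5,4)
Per-piece attacks for W:
  WQ@(5,4): attacks (5,5) (5,3) (5,2) (5,1) (5,0) (4,4) (3,4) (2,4) (1,4) (0,4) (4,5) (4,3) [ray(-1,-1) blocked at (4,3)]
Union (12 distinct): (0,4) (1,4) (2,4) (3,4) (4,3) (4,4) (4,5) (5,0) (5,1) (5,2) (5,3) (5,5)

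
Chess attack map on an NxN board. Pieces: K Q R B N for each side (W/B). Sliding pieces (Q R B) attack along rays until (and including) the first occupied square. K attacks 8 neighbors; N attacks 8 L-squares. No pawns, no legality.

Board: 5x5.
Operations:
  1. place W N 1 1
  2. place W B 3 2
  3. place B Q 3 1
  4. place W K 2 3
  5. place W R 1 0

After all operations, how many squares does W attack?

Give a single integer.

Op 1: place WN@(1,1)
Op 2: place WB@(3,2)
Op 3: place BQ@(3,1)
Op 4: place WK@(2,3)
Op 5: place WR@(1,0)
Per-piece attacks for W:
  WR@(1,0): attacks (1,1) (2,0) (3,0) (4,0) (0,0) [ray(0,1) blocked at (1,1)]
  WN@(1,1): attacks (2,3) (3,2) (0,3) (3,0)
  WK@(2,3): attacks (2,4) (2,2) (3,3) (1,3) (3,4) (3,2) (1,4) (1,2)
  WB@(3,2): attacks (4,3) (4,1) (2,3) (2,1) (1,0) [ray(-1,1) blocked at (2,3); ray(-1,-1) blocked at (1,0)]
Union (19 distinct): (0,0) (0,3) (1,0) (1,1) (1,2) (1,3) (1,4) (2,0) (2,1) (2,2) (2,3) (2,4) (3,0) (3,2) (3,3) (3,4) (4,0) (4,1) (4,3)

Answer: 19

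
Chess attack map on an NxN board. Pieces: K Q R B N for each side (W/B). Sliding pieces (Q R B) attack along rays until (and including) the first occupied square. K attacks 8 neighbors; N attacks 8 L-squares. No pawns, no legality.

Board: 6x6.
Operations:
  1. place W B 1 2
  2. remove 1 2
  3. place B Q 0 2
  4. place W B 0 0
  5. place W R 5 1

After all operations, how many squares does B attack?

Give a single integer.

Answer: 15

Derivation:
Op 1: place WB@(1,2)
Op 2: remove (1,2)
Op 3: place BQ@(0,2)
Op 4: place WB@(0,0)
Op 5: place WR@(5,1)
Per-piece attacks for B:
  BQ@(0,2): attacks (0,3) (0,4) (0,5) (0,1) (0,0) (1,2) (2,2) (3,2) (4,2) (5,2) (1,3) (2,4) (3,5) (1,1) (2,0) [ray(0,-1) blocked at (0,0)]
Union (15 distinct): (0,0) (0,1) (0,3) (0,4) (0,5) (1,1) (1,2) (1,3) (2,0) (2,2) (2,4) (3,2) (3,5) (4,2) (5,2)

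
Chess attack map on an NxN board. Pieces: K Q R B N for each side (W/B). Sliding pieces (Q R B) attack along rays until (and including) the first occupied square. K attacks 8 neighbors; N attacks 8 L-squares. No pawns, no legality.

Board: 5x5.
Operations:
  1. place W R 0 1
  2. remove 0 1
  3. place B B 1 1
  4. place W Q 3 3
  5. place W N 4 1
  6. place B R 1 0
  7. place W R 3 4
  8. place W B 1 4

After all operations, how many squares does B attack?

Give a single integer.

Op 1: place WR@(0,1)
Op 2: remove (0,1)
Op 3: place BB@(1,1)
Op 4: place WQ@(3,3)
Op 5: place WN@(4,1)
Op 6: place BR@(1,0)
Op 7: place WR@(3,4)
Op 8: place WB@(1,4)
Per-piece attacks for B:
  BR@(1,0): attacks (1,1) (2,0) (3,0) (4,0) (0,0) [ray(0,1) blocked at (1,1)]
  BB@(1,1): attacks (2,2) (3,3) (2,0) (0,2) (0,0) [ray(1,1) blocked at (3,3)]
Union (8 distinct): (0,0) (0,2) (1,1) (2,0) (2,2) (3,0) (3,3) (4,0)

Answer: 8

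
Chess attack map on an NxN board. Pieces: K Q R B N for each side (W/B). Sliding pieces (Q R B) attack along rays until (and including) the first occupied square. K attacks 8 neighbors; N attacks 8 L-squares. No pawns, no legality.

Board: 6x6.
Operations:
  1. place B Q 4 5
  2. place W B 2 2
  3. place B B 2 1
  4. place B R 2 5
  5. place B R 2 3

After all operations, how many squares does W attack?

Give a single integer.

Op 1: place BQ@(4,5)
Op 2: place WB@(2,2)
Op 3: place BB@(2,1)
Op 4: place BR@(2,5)
Op 5: place BR@(2,3)
Per-piece attacks for W:
  WB@(2,2): attacks (3,3) (4,4) (5,5) (3,1) (4,0) (1,3) (0,4) (1,1) (0,0)
Union (9 distinct): (0,0) (0,4) (1,1) (1,3) (3,1) (3,3) (4,0) (4,4) (5,5)

Answer: 9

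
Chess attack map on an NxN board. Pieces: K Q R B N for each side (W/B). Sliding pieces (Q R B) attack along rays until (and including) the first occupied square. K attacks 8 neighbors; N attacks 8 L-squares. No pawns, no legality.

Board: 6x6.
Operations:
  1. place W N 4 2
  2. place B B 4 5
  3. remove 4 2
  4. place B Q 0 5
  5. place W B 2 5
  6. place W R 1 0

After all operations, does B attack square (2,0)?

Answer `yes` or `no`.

Answer: no

Derivation:
Op 1: place WN@(4,2)
Op 2: place BB@(4,5)
Op 3: remove (4,2)
Op 4: place BQ@(0,5)
Op 5: place WB@(2,5)
Op 6: place WR@(1,0)
Per-piece attacks for B:
  BQ@(0,5): attacks (0,4) (0,3) (0,2) (0,1) (0,0) (1,5) (2,5) (1,4) (2,3) (3,2) (4,1) (5,0) [ray(1,0) blocked at (2,5)]
  BB@(4,5): attacks (5,4) (3,4) (2,3) (1,2) (0,1)
B attacks (2,0): no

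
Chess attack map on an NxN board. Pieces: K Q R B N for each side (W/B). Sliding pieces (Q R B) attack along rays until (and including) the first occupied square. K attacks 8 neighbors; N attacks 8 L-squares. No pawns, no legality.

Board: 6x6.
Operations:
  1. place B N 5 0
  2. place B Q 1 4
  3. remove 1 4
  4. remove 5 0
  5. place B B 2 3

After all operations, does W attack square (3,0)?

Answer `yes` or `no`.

Answer: no

Derivation:
Op 1: place BN@(5,0)
Op 2: place BQ@(1,4)
Op 3: remove (1,4)
Op 4: remove (5,0)
Op 5: place BB@(2,3)
Per-piece attacks for W:
W attacks (3,0): no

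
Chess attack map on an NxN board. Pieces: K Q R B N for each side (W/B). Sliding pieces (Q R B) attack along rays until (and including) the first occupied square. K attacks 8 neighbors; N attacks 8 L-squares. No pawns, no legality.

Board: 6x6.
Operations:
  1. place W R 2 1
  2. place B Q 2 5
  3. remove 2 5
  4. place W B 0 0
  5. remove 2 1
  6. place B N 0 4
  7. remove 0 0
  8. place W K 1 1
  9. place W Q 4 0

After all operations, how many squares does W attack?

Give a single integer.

Op 1: place WR@(2,1)
Op 2: place BQ@(2,5)
Op 3: remove (2,5)
Op 4: place WB@(0,0)
Op 5: remove (2,1)
Op 6: place BN@(0,4)
Op 7: remove (0,0)
Op 8: place WK@(1,1)
Op 9: place WQ@(4,0)
Per-piece attacks for W:
  WK@(1,1): attacks (1,2) (1,0) (2,1) (0,1) (2,2) (2,0) (0,2) (0,0)
  WQ@(4,0): attacks (4,1) (4,2) (4,3) (4,4) (4,5) (5,0) (3,0) (2,0) (1,0) (0,0) (5,1) (3,1) (2,2) (1,3) (0,4) [ray(-1,1) blocked at (0,4)]
Union (19 distinct): (0,0) (0,1) (0,2) (0,4) (1,0) (1,2) (1,3) (2,0) (2,1) (2,2) (3,0) (3,1) (4,1) (4,2) (4,3) (4,4) (4,5) (5,0) (5,1)

Answer: 19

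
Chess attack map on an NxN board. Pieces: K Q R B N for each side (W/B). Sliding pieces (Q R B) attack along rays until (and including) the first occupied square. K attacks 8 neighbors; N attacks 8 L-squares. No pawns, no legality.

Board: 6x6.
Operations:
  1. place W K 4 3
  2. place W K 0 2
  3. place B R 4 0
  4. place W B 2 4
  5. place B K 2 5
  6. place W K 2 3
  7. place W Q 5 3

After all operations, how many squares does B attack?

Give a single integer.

Answer: 13

Derivation:
Op 1: place WK@(4,3)
Op 2: place WK@(0,2)
Op 3: place BR@(4,0)
Op 4: place WB@(2,4)
Op 5: place BK@(2,5)
Op 6: place WK@(2,3)
Op 7: place WQ@(5,3)
Per-piece attacks for B:
  BK@(2,5): attacks (2,4) (3,5) (1,5) (3,4) (1,4)
  BR@(4,0): attacks (4,1) (4,2) (4,3) (5,0) (3,0) (2,0) (1,0) (0,0) [ray(0,1) blocked at (4,3)]
Union (13 distinct): (0,0) (1,0) (1,4) (1,5) (2,0) (2,4) (3,0) (3,4) (3,5) (4,1) (4,2) (4,3) (5,0)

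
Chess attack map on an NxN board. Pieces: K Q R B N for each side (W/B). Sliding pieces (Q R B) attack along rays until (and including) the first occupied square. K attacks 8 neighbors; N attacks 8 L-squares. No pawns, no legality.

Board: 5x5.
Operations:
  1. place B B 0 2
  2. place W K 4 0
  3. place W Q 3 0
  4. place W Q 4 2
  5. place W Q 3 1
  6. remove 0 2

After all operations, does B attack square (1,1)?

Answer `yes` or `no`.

Answer: no

Derivation:
Op 1: place BB@(0,2)
Op 2: place WK@(4,0)
Op 3: place WQ@(3,0)
Op 4: place WQ@(4,2)
Op 5: place WQ@(3,1)
Op 6: remove (0,2)
Per-piece attacks for B:
B attacks (1,1): no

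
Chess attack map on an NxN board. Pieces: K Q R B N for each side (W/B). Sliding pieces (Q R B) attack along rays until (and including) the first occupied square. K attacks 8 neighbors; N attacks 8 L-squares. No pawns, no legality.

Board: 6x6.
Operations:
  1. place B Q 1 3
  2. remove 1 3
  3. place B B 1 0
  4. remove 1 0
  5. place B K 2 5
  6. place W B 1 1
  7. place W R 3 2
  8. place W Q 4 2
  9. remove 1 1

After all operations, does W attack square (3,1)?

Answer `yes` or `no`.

Answer: yes

Derivation:
Op 1: place BQ@(1,3)
Op 2: remove (1,3)
Op 3: place BB@(1,0)
Op 4: remove (1,0)
Op 5: place BK@(2,5)
Op 6: place WB@(1,1)
Op 7: place WR@(3,2)
Op 8: place WQ@(4,2)
Op 9: remove (1,1)
Per-piece attacks for W:
  WR@(3,2): attacks (3,3) (3,4) (3,5) (3,1) (3,0) (4,2) (2,2) (1,2) (0,2) [ray(1,0) blocked at (4,2)]
  WQ@(4,2): attacks (4,3) (4,4) (4,5) (4,1) (4,0) (5,2) (3,2) (5,3) (5,1) (3,3) (2,4) (1,5) (3,1) (2,0) [ray(-1,0) blocked at (3,2)]
W attacks (3,1): yes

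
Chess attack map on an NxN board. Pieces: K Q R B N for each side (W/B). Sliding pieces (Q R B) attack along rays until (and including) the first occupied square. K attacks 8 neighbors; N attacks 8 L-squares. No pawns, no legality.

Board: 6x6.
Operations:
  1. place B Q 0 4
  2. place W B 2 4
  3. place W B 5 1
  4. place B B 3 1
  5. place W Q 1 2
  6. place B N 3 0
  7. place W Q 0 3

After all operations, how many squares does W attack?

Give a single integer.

Answer: 28

Derivation:
Op 1: place BQ@(0,4)
Op 2: place WB@(2,4)
Op 3: place WB@(5,1)
Op 4: place BB@(3,1)
Op 5: place WQ@(1,2)
Op 6: place BN@(3,0)
Op 7: place WQ@(0,3)
Per-piece attacks for W:
  WQ@(0,3): attacks (0,4) (0,2) (0,1) (0,0) (1,3) (2,3) (3,3) (4,3) (5,3) (1,4) (2,5) (1,2) [ray(0,1) blocked at (0,4); ray(1,-1) blocked at (1,2)]
  WQ@(1,2): attacks (1,3) (1,4) (1,5) (1,1) (1,0) (2,2) (3,2) (4,2) (5,2) (0,2) (2,3) (3,4) (4,5) (2,1) (3,0) (0,3) (0,1) [ray(1,-1) blocked at (3,0); ray(-1,1) blocked at (0,3)]
  WB@(2,4): attacks (3,5) (3,3) (4,2) (5,1) (1,5) (1,3) (0,2) [ray(1,-1) blocked at (5,1)]
  WB@(5,1): attacks (4,2) (3,3) (2,4) (4,0) [ray(-1,1) blocked at (2,4)]
Union (28 distinct): (0,0) (0,1) (0,2) (0,3) (0,4) (1,0) (1,1) (1,2) (1,3) (1,4) (1,5) (2,1) (2,2) (2,3) (2,4) (2,5) (3,0) (3,2) (3,3) (3,4) (3,5) (4,0) (4,2) (4,3) (4,5) (5,1) (5,2) (5,3)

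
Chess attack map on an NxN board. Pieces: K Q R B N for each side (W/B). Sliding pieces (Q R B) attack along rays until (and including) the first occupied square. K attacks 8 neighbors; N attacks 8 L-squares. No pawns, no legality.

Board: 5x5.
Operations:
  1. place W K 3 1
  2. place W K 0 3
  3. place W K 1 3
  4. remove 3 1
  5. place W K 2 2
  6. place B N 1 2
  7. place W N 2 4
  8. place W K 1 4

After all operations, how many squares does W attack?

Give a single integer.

Answer: 15

Derivation:
Op 1: place WK@(3,1)
Op 2: place WK@(0,3)
Op 3: place WK@(1,3)
Op 4: remove (3,1)
Op 5: place WK@(2,2)
Op 6: place BN@(1,2)
Op 7: place WN@(2,4)
Op 8: place WK@(1,4)
Per-piece attacks for W:
  WK@(0,3): attacks (0,4) (0,2) (1,3) (1,4) (1,2)
  WK@(1,3): attacks (1,4) (1,2) (2,3) (0,3) (2,4) (2,2) (0,4) (0,2)
  WK@(1,4): attacks (1,3) (2,4) (0,4) (2,3) (0,3)
  WK@(2,2): attacks (2,3) (2,1) (3,2) (1,2) (3,3) (3,1) (1,3) (1,1)
  WN@(2,4): attacks (3,2) (4,3) (1,2) (0,3)
Union (15 distinct): (0,2) (0,3) (0,4) (1,1) (1,2) (1,3) (1,4) (2,1) (2,2) (2,3) (2,4) (3,1) (3,2) (3,3) (4,3)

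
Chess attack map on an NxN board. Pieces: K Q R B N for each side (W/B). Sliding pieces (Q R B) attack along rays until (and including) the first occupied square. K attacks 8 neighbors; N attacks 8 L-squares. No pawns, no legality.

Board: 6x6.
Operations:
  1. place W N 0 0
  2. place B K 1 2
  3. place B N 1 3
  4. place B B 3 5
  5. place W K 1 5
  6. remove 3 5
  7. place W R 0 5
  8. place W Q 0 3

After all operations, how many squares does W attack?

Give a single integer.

Answer: 13

Derivation:
Op 1: place WN@(0,0)
Op 2: place BK@(1,2)
Op 3: place BN@(1,3)
Op 4: place BB@(3,5)
Op 5: place WK@(1,5)
Op 6: remove (3,5)
Op 7: place WR@(0,5)
Op 8: place WQ@(0,3)
Per-piece attacks for W:
  WN@(0,0): attacks (1,2) (2,1)
  WQ@(0,3): attacks (0,4) (0,5) (0,2) (0,1) (0,0) (1,3) (1,4) (2,5) (1,2) [ray(0,1) blocked at (0,5); ray(0,-1) blocked at (0,0); ray(1,0) blocked at (1,3); ray(1,-1) blocked at (1,2)]
  WR@(0,5): attacks (0,4) (0,3) (1,5) [ray(0,-1) blocked at (0,3); ray(1,0) blocked at (1,5)]
  WK@(1,5): attacks (1,4) (2,5) (0,5) (2,4) (0,4)
Union (13 distinct): (0,0) (0,1) (0,2) (0,3) (0,4) (0,5) (1,2) (1,3) (1,4) (1,5) (2,1) (2,4) (2,5)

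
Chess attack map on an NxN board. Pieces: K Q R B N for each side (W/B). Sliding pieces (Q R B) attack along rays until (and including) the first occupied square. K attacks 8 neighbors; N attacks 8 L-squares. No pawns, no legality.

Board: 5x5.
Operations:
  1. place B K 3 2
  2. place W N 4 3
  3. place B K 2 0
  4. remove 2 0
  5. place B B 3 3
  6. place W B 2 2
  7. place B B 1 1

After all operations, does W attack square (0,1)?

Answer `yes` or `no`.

Op 1: place BK@(3,2)
Op 2: place WN@(4,3)
Op 3: place BK@(2,0)
Op 4: remove (2,0)
Op 5: place BB@(3,3)
Op 6: place WB@(2,2)
Op 7: place BB@(1,1)
Per-piece attacks for W:
  WB@(2,2): attacks (3,3) (3,1) (4,0) (1,3) (0,4) (1,1) [ray(1,1) blocked at (3,3); ray(-1,-1) blocked at (1,1)]
  WN@(4,3): attacks (2,4) (3,1) (2,2)
W attacks (0,1): no

Answer: no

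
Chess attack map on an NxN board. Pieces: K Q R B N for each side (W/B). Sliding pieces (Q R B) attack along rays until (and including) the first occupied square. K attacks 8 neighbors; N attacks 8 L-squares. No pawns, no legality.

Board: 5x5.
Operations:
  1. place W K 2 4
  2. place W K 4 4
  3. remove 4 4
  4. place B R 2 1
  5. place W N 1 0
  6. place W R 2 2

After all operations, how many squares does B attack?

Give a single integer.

Answer: 6

Derivation:
Op 1: place WK@(2,4)
Op 2: place WK@(4,4)
Op 3: remove (4,4)
Op 4: place BR@(2,1)
Op 5: place WN@(1,0)
Op 6: place WR@(2,2)
Per-piece attacks for B:
  BR@(2,1): attacks (2,2) (2,0) (3,1) (4,1) (1,1) (0,1) [ray(0,1) blocked at (2,2)]
Union (6 distinct): (0,1) (1,1) (2,0) (2,2) (3,1) (4,1)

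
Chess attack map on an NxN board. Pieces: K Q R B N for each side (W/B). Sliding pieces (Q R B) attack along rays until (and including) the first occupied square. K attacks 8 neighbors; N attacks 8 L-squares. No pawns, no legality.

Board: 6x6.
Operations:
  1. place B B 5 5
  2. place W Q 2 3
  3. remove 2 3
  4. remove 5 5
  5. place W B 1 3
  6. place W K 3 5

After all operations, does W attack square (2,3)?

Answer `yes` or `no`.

Op 1: place BB@(5,5)
Op 2: place WQ@(2,3)
Op 3: remove (2,3)
Op 4: remove (5,5)
Op 5: place WB@(1,3)
Op 6: place WK@(3,5)
Per-piece attacks for W:
  WB@(1,3): attacks (2,4) (3,5) (2,2) (3,1) (4,0) (0,4) (0,2) [ray(1,1) blocked at (3,5)]
  WK@(3,5): attacks (3,4) (4,5) (2,5) (4,4) (2,4)
W attacks (2,3): no

Answer: no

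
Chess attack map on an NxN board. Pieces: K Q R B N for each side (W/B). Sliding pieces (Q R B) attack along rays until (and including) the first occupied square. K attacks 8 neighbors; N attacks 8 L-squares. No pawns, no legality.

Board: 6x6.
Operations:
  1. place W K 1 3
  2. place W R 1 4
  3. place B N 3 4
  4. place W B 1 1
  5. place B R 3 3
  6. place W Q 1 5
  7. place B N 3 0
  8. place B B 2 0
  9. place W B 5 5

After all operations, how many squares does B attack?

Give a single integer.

Op 1: place WK@(1,3)
Op 2: place WR@(1,4)
Op 3: place BN@(3,4)
Op 4: place WB@(1,1)
Op 5: place BR@(3,3)
Op 6: place WQ@(1,5)
Op 7: place BN@(3,0)
Op 8: place BB@(2,0)
Op 9: place WB@(5,5)
Per-piece attacks for B:
  BB@(2,0): attacks (3,1) (4,2) (5,3) (1,1) [ray(-1,1) blocked at (1,1)]
  BN@(3,0): attacks (4,2) (5,1) (2,2) (1,1)
  BR@(3,3): attacks (3,4) (3,2) (3,1) (3,0) (4,3) (5,3) (2,3) (1,3) [ray(0,1) blocked at (3,4); ray(0,-1) blocked at (3,0); ray(-1,0) blocked at (1,3)]
  BN@(3,4): attacks (5,5) (1,5) (4,2) (5,3) (2,2) (1,3)
Union (14 distinct): (1,1) (1,3) (1,5) (2,2) (2,3) (3,0) (3,1) (3,2) (3,4) (4,2) (4,3) (5,1) (5,3) (5,5)

Answer: 14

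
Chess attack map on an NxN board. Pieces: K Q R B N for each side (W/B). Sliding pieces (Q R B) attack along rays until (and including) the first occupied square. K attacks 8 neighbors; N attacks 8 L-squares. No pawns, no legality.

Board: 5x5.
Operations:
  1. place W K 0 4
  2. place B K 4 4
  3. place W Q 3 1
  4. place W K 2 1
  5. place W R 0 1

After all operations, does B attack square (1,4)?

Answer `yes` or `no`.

Op 1: place WK@(0,4)
Op 2: place BK@(4,4)
Op 3: place WQ@(3,1)
Op 4: place WK@(2,1)
Op 5: place WR@(0,1)
Per-piece attacks for B:
  BK@(4,4): attacks (4,3) (3,4) (3,3)
B attacks (1,4): no

Answer: no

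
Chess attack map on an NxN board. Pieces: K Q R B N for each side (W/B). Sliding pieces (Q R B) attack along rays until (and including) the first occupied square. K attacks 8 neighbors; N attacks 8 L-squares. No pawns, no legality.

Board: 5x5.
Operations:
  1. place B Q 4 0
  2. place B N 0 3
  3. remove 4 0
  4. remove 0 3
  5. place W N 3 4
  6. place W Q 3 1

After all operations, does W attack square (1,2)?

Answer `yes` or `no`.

Op 1: place BQ@(4,0)
Op 2: place BN@(0,3)
Op 3: remove (4,0)
Op 4: remove (0,3)
Op 5: place WN@(3,4)
Op 6: place WQ@(3,1)
Per-piece attacks for W:
  WQ@(3,1): attacks (3,2) (3,3) (3,4) (3,0) (4,1) (2,1) (1,1) (0,1) (4,2) (4,0) (2,2) (1,3) (0,4) (2,0) [ray(0,1) blocked at (3,4)]
  WN@(3,4): attacks (4,2) (2,2) (1,3)
W attacks (1,2): no

Answer: no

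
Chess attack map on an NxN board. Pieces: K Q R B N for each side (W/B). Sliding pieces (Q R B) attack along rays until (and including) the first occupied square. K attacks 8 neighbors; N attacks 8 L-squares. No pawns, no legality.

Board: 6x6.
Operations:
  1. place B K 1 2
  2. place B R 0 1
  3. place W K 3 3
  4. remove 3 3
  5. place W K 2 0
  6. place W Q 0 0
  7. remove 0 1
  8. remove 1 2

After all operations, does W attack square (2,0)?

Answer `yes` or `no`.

Op 1: place BK@(1,2)
Op 2: place BR@(0,1)
Op 3: place WK@(3,3)
Op 4: remove (3,3)
Op 5: place WK@(2,0)
Op 6: place WQ@(0,0)
Op 7: remove (0,1)
Op 8: remove (1,2)
Per-piece attacks for W:
  WQ@(0,0): attacks (0,1) (0,2) (0,3) (0,4) (0,5) (1,0) (2,0) (1,1) (2,2) (3,3) (4,4) (5,5) [ray(1,0) blocked at (2,0)]
  WK@(2,0): attacks (2,1) (3,0) (1,0) (3,1) (1,1)
W attacks (2,0): yes

Answer: yes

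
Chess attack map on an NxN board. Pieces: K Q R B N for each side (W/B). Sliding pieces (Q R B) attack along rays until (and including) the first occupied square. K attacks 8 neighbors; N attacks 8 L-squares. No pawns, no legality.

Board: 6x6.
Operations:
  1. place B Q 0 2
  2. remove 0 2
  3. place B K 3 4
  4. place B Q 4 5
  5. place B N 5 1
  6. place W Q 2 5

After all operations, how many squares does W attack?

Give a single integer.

Op 1: place BQ@(0,2)
Op 2: remove (0,2)
Op 3: place BK@(3,4)
Op 4: place BQ@(4,5)
Op 5: place BN@(5,1)
Op 6: place WQ@(2,5)
Per-piece attacks for W:
  WQ@(2,5): attacks (2,4) (2,3) (2,2) (2,1) (2,0) (3,5) (4,5) (1,5) (0,5) (3,4) (1,4) (0,3) [ray(1,0) blocked at (4,5); ray(1,-1) blocked at (3,4)]
Union (12 distinct): (0,3) (0,5) (1,4) (1,5) (2,0) (2,1) (2,2) (2,3) (2,4) (3,4) (3,5) (4,5)

Answer: 12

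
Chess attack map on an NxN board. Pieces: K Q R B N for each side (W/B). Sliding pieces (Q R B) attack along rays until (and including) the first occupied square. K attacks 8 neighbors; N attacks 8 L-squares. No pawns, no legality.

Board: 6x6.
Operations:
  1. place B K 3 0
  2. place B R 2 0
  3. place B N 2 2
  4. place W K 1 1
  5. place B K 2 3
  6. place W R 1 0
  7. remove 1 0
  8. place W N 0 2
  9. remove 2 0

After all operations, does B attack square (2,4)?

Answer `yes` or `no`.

Op 1: place BK@(3,0)
Op 2: place BR@(2,0)
Op 3: place BN@(2,2)
Op 4: place WK@(1,1)
Op 5: place BK@(2,3)
Op 6: place WR@(1,0)
Op 7: remove (1,0)
Op 8: place WN@(0,2)
Op 9: remove (2,0)
Per-piece attacks for B:
  BN@(2,2): attacks (3,4) (4,3) (1,4) (0,3) (3,0) (4,1) (1,0) (0,1)
  BK@(2,3): attacks (2,4) (2,2) (3,3) (1,3) (3,4) (3,2) (1,4) (1,2)
  BK@(3,0): attacks (3,1) (4,0) (2,0) (4,1) (2,1)
B attacks (2,4): yes

Answer: yes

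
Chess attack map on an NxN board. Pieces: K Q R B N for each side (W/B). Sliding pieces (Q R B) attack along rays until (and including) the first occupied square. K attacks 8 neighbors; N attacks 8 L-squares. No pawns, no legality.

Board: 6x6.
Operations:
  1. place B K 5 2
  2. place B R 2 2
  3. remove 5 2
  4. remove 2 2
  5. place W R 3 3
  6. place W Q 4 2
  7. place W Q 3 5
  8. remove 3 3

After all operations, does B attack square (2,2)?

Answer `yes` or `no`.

Answer: no

Derivation:
Op 1: place BK@(5,2)
Op 2: place BR@(2,2)
Op 3: remove (5,2)
Op 4: remove (2,2)
Op 5: place WR@(3,3)
Op 6: place WQ@(4,2)
Op 7: place WQ@(3,5)
Op 8: remove (3,3)
Per-piece attacks for B:
B attacks (2,2): no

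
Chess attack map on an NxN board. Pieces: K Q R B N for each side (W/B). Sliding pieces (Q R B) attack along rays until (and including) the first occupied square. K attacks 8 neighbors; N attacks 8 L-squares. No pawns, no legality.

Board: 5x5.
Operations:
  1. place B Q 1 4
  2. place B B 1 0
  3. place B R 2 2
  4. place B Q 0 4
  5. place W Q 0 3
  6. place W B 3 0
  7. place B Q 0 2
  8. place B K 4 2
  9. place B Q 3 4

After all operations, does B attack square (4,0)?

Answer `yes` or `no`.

Answer: no

Derivation:
Op 1: place BQ@(1,4)
Op 2: place BB@(1,0)
Op 3: place BR@(2,2)
Op 4: place BQ@(0,4)
Op 5: place WQ@(0,3)
Op 6: place WB@(3,0)
Op 7: place BQ@(0,2)
Op 8: place BK@(4,2)
Op 9: place BQ@(3,4)
Per-piece attacks for B:
  BQ@(0,2): attacks (0,3) (0,1) (0,0) (1,2) (2,2) (1,3) (2,4) (1,1) (2,0) [ray(0,1) blocked at (0,3); ray(1,0) blocked at (2,2)]
  BQ@(0,4): attacks (0,3) (1,4) (1,3) (2,2) [ray(0,-1) blocked at (0,3); ray(1,0) blocked at (1,4); ray(1,-1) blocked at (2,2)]
  BB@(1,0): attacks (2,1) (3,2) (4,3) (0,1)
  BQ@(1,4): attacks (1,3) (1,2) (1,1) (1,0) (2,4) (3,4) (0,4) (2,3) (3,2) (4,1) (0,3) [ray(0,-1) blocked at (1,0); ray(1,0) blocked at (3,4); ray(-1,0) blocked at (0,4); ray(-1,-1) blocked at (0,3)]
  BR@(2,2): attacks (2,3) (2,4) (2,1) (2,0) (3,2) (4,2) (1,2) (0,2) [ray(1,0) blocked at (4,2); ray(-1,0) blocked at (0,2)]
  BQ@(3,4): attacks (3,3) (3,2) (3,1) (3,0) (4,4) (2,4) (1,4) (4,3) (2,3) (1,2) (0,1) [ray(0,-1) blocked at (3,0); ray(-1,0) blocked at (1,4)]
  BK@(4,2): attacks (4,3) (4,1) (3,2) (3,3) (3,1)
B attacks (4,0): no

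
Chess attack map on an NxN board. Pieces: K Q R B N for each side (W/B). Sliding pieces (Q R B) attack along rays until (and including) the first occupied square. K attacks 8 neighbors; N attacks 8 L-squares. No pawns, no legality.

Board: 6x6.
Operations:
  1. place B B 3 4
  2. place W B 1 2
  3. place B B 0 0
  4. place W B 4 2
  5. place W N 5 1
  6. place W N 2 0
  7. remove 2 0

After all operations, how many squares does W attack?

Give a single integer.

Answer: 15

Derivation:
Op 1: place BB@(3,4)
Op 2: place WB@(1,2)
Op 3: place BB@(0,0)
Op 4: place WB@(4,2)
Op 5: place WN@(5,1)
Op 6: place WN@(2,0)
Op 7: remove (2,0)
Per-piece attacks for W:
  WB@(1,2): attacks (2,3) (3,4) (2,1) (3,0) (0,3) (0,1) [ray(1,1) blocked at (3,4)]
  WB@(4,2): attacks (5,3) (5,1) (3,3) (2,4) (1,5) (3,1) (2,0) [ray(1,-1) blocked at (5,1)]
  WN@(5,1): attacks (4,3) (3,2) (3,0)
Union (15 distinct): (0,1) (0,3) (1,5) (2,0) (2,1) (2,3) (2,4) (3,0) (3,1) (3,2) (3,3) (3,4) (4,3) (5,1) (5,3)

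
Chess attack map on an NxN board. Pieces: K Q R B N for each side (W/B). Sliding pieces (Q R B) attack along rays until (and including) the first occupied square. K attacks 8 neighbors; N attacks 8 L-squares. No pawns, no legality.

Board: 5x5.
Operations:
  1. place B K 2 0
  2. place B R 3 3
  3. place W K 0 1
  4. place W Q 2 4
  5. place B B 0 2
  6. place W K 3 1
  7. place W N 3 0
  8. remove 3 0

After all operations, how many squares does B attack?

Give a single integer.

Answer: 13

Derivation:
Op 1: place BK@(2,0)
Op 2: place BR@(3,3)
Op 3: place WK@(0,1)
Op 4: place WQ@(2,4)
Op 5: place BB@(0,2)
Op 6: place WK@(3,1)
Op 7: place WN@(3,0)
Op 8: remove (3,0)
Per-piece attacks for B:
  BB@(0,2): attacks (1,3) (2,4) (1,1) (2,0) [ray(1,1) blocked at (2,4); ray(1,-1) blocked at (2,0)]
  BK@(2,0): attacks (2,1) (3,0) (1,0) (3,1) (1,1)
  BR@(3,3): attacks (3,4) (3,2) (3,1) (4,3) (2,3) (1,3) (0,3) [ray(0,-1) blocked at (3,1)]
Union (13 distinct): (0,3) (1,0) (1,1) (1,3) (2,0) (2,1) (2,3) (2,4) (3,0) (3,1) (3,2) (3,4) (4,3)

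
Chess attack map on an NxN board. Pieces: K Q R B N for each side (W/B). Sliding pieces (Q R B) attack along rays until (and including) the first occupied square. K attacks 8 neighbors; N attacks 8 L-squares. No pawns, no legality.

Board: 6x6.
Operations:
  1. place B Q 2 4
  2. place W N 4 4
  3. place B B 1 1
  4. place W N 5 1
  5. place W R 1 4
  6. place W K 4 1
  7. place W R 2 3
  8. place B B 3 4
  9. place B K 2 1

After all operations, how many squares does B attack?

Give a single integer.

Op 1: place BQ@(2,4)
Op 2: place WN@(4,4)
Op 3: place BB@(1,1)
Op 4: place WN@(5,1)
Op 5: place WR@(1,4)
Op 6: place WK@(4,1)
Op 7: place WR@(2,3)
Op 8: place BB@(3,4)
Op 9: place BK@(2,1)
Per-piece attacks for B:
  BB@(1,1): attacks (2,2) (3,3) (4,4) (2,0) (0,2) (0,0) [ray(1,1) blocked at (4,4)]
  BK@(2,1): attacks (2,2) (2,0) (3,1) (1,1) (3,2) (3,0) (1,2) (1,0)
  BQ@(2,4): attacks (2,5) (2,3) (3,4) (1,4) (3,5) (3,3) (4,2) (5,1) (1,5) (1,3) (0,2) [ray(0,-1) blocked at (2,3); ray(1,0) blocked at (3,4); ray(-1,0) blocked at (1,4); ray(1,-1) blocked at (5,1)]
  BB@(3,4): attacks (4,5) (4,3) (5,2) (2,5) (2,3) [ray(-1,-1) blocked at (2,3)]
Union (24 distinct): (0,0) (0,2) (1,0) (1,1) (1,2) (1,3) (1,4) (1,5) (2,0) (2,2) (2,3) (2,5) (3,0) (3,1) (3,2) (3,3) (3,4) (3,5) (4,2) (4,3) (4,4) (4,5) (5,1) (5,2)

Answer: 24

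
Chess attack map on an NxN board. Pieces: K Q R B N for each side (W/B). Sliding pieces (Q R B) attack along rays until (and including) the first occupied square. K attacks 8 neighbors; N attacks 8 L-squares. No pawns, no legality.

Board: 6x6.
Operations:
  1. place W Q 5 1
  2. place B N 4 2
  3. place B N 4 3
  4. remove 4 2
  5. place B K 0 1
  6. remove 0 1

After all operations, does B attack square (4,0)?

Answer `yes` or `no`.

Answer: no

Derivation:
Op 1: place WQ@(5,1)
Op 2: place BN@(4,2)
Op 3: place BN@(4,3)
Op 4: remove (4,2)
Op 5: place BK@(0,1)
Op 6: remove (0,1)
Per-piece attacks for B:
  BN@(4,3): attacks (5,5) (3,5) (2,4) (5,1) (3,1) (2,2)
B attacks (4,0): no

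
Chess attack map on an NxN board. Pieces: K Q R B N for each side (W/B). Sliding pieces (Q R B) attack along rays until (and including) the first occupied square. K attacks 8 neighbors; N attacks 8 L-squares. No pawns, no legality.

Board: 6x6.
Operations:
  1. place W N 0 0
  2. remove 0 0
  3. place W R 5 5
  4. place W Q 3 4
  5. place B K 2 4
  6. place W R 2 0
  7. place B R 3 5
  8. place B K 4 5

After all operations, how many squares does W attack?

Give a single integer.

Answer: 23

Derivation:
Op 1: place WN@(0,0)
Op 2: remove (0,0)
Op 3: place WR@(5,5)
Op 4: place WQ@(3,4)
Op 5: place BK@(2,4)
Op 6: place WR@(2,0)
Op 7: place BR@(3,5)
Op 8: place BK@(4,5)
Per-piece attacks for W:
  WR@(2,0): attacks (2,1) (2,2) (2,3) (2,4) (3,0) (4,0) (5,0) (1,0) (0,0) [ray(0,1) blocked at (2,4)]
  WQ@(3,4): attacks (3,5) (3,3) (3,2) (3,1) (3,0) (4,4) (5,4) (2,4) (4,5) (4,3) (5,2) (2,5) (2,3) (1,2) (0,1) [ray(0,1) blocked at (3,5); ray(-1,0) blocked at (2,4); ray(1,1) blocked at (4,5)]
  WR@(5,5): attacks (5,4) (5,3) (5,2) (5,1) (5,0) (4,5) [ray(-1,0) blocked at (4,5)]
Union (23 distinct): (0,0) (0,1) (1,0) (1,2) (2,1) (2,2) (2,3) (2,4) (2,5) (3,0) (3,1) (3,2) (3,3) (3,5) (4,0) (4,3) (4,4) (4,5) (5,0) (5,1) (5,2) (5,3) (5,4)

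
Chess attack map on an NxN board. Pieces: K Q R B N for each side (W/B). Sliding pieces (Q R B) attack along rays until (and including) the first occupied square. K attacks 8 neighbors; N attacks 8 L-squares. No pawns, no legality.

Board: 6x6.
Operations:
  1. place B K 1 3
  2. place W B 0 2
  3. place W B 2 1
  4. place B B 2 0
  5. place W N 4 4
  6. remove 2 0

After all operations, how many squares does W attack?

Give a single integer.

Answer: 13

Derivation:
Op 1: place BK@(1,3)
Op 2: place WB@(0,2)
Op 3: place WB@(2,1)
Op 4: place BB@(2,0)
Op 5: place WN@(4,4)
Op 6: remove (2,0)
Per-piece attacks for W:
  WB@(0,2): attacks (1,3) (1,1) (2,0) [ray(1,1) blocked at (1,3)]
  WB@(2,1): attacks (3,2) (4,3) (5,4) (3,0) (1,2) (0,3) (1,0)
  WN@(4,4): attacks (2,5) (5,2) (3,2) (2,3)
Union (13 distinct): (0,3) (1,0) (1,1) (1,2) (1,3) (2,0) (2,3) (2,5) (3,0) (3,2) (4,3) (5,2) (5,4)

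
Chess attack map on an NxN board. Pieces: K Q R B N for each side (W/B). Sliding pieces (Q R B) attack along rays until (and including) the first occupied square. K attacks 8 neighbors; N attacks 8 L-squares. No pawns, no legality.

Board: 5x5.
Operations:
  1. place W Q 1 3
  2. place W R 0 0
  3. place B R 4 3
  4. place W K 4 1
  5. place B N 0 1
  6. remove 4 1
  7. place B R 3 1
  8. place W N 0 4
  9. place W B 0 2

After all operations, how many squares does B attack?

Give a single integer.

Op 1: place WQ@(1,3)
Op 2: place WR@(0,0)
Op 3: place BR@(4,3)
Op 4: place WK@(4,1)
Op 5: place BN@(0,1)
Op 6: remove (4,1)
Op 7: place BR@(3,1)
Op 8: place WN@(0,4)
Op 9: place WB@(0,2)
Per-piece attacks for B:
  BN@(0,1): attacks (1,3) (2,2) (2,0)
  BR@(3,1): attacks (3,2) (3,3) (3,4) (3,0) (4,1) (2,1) (1,1) (0,1) [ray(-1,0) blocked at (0,1)]
  BR@(4,3): attacks (4,4) (4,2) (4,1) (4,0) (3,3) (2,3) (1,3) [ray(-1,0) blocked at (1,3)]
Union (15 distinct): (0,1) (1,1) (1,3) (2,0) (2,1) (2,2) (2,3) (3,0) (3,2) (3,3) (3,4) (4,0) (4,1) (4,2) (4,4)

Answer: 15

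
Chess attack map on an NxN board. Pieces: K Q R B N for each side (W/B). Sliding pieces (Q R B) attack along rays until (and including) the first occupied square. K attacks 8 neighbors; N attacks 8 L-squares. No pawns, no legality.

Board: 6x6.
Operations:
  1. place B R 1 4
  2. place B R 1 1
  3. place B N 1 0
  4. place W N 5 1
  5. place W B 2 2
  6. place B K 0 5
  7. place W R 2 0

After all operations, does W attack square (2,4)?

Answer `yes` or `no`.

Answer: no

Derivation:
Op 1: place BR@(1,4)
Op 2: place BR@(1,1)
Op 3: place BN@(1,0)
Op 4: place WN@(5,1)
Op 5: place WB@(2,2)
Op 6: place BK@(0,5)
Op 7: place WR@(2,0)
Per-piece attacks for W:
  WR@(2,0): attacks (2,1) (2,2) (3,0) (4,0) (5,0) (1,0) [ray(0,1) blocked at (2,2); ray(-1,0) blocked at (1,0)]
  WB@(2,2): attacks (3,3) (4,4) (5,5) (3,1) (4,0) (1,3) (0,4) (1,1) [ray(-1,-1) blocked at (1,1)]
  WN@(5,1): attacks (4,3) (3,2) (3,0)
W attacks (2,4): no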